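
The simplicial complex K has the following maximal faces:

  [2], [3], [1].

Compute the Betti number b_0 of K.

b_0 = 3.

Take the total order 1 < 2 < 3 on the vertex set. Then K (dimension 0) consists of the simplices:

  0-simplices (3): [1], [2], [3]

giving chain groups C_0 ≅ Z^3.

Computing H_k = (kernel of ∂_k) / (image of ∂_{k+1}):

  H_0: rank C_0 − rank ∂_1 = 3 − 0 = 3, and there is no ∂_1, so H_0 = Z^3.

(K is a triangulation of a set of 3 points.)

Hence the Betti numbers are b_0 = 3.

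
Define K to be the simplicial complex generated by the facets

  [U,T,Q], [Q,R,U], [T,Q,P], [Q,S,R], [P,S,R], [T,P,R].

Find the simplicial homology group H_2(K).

H_2 ≅ 0.

Fix the vertex order P < Q < R < S < T < U and write every simplex with vertices in increasing order. Then dim K = 2 and the simplices of K are:

  0-simplices (6): P, Q, R, S, T, U
  1-simplices (12): PQ, PR, PS, PT, QR, QS, QT, QU, RS, RT, RU, TU
  2-simplices (6): PQT, PRS, PRT, QRS, QRU, QTU

Hence C_0 ≅ Z^6, C_1 ≅ Z^12, C_2 ≅ Z^6.

Boundary ∂_1: C_1 → C_0 maps an edge to its endpoints' difference, ∂[p,q] = q − p. For instance
  ∂PR = R − P.
This gives a 6×12 integer matrix of rank 5; reducing to Smith normal form yields diagonal entries (1,1,1,1,1).

∂_2: C_2 → C_1 sends each 2-simplex [p,q,r] to [q,r] − [p,r] + [p,q]. For instance
  ∂PQT = QT − PT + PQ,
  ∂QRU = RU − QU + QR.
This gives a 12×6 integer matrix of rank 6; reducing to Smith normal form yields diagonal entries (1,1,1,1,1,1).

Reading off H_k = ker ∂_k / im ∂_{k+1}:

  H_2: rank ker ∂_2 − rank ∂_3 = (6 − 6) − 0 = 0, and there is no ∂_3, so H_2 ≅ 0.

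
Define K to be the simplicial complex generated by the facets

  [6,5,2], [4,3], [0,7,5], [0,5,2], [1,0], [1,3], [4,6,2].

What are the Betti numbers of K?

b_0 = 1, b_1 = 1, b_2 = 0.

Take the total order 0 < 1 < 2 < 3 < 4 < 5 < 6 < 7 on the vertex set. Then K (dimension 2) consists of the simplices:

  0-simplices (8): [0], [1], [2], [3], [4], [5], [6], [7]
  1-simplices (12): [0,1], [0,2], [0,5], [0,7], [1,3], [2,4], [2,5], [2,6], [3,4], [4,6], [5,6], [5,7]
  2-simplices (4): [0,2,5], [0,5,7], [2,4,6], [2,5,6]

Hence C_0 ≅ Z^8, C_1 ≅ Z^12, C_2 ≅ Z^4.

The boundary map ∂_1: C_1 → C_0 maps an edge to its endpoints' difference, ∂[p,q] = q − p. For instance
  ∂[5,6] = [6] − [5].
The 8×12 boundary matrix has rank 7 and Smith normal form diag(1,1,1,1,1,1,1).

∂_2: C_2 → C_1 maps a triangle to the signed sum of its edges. For instance
  ∂[2,4,6] = [4,6] − [2,6] + [2,4],
  ∂[0,2,5] = [2,5] − [0,5] + [0,2].
This gives a 12×4 integer matrix of rank 4; reducing to Smith normal form yields diagonal entries (1,1,1,1).

Computing H_k = (kernel of ∂_k) / (image of ∂_{k+1}):

  H_0: rank C_0 − rank ∂_1 = 8 − 7 = 1, and the invariant factors of ∂_1 are all 1, so H_0 = Z.
  H_1: rank ker ∂_1 − rank ∂_2 = (12 − 7) − 4 = 1, and the invariant factors of ∂_2 are all 1, so H_1 = Z.
  H_2: rank ker ∂_2 − rank ∂_3 = (4 − 4) − 0 = 0, and there is no ∂_3, so H_2 = 0.

Hence the Betti numbers are b_0 = 1, b_1 = 1, b_2 = 0.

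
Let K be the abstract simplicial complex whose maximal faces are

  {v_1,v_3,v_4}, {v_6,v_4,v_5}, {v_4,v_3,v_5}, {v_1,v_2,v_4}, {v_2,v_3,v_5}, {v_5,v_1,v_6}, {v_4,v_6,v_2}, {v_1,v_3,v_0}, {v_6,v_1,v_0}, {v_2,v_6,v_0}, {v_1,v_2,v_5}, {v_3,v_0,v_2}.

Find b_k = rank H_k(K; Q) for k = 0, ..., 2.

Fix the vertex order v_0 < v_1 < v_2 < v_3 < v_4 < v_5 < v_6 and write every simplex with vertices in increasing order. Then dim K = 2 and the simplices of K are:

  0-simplices (7): [v_0], [v_1], [v_2], [v_3], [v_4], [v_5], [v_6]
  1-simplices (18): (18 of them)
  2-simplices (12): (12 of them)

so the chain groups are C_0 ≅ Z^7, C_1 ≅ Z^18, C_2 ≅ Z^12.

The boundary map ∂_1: C_1 → C_0 is given by ∂[p,q] = [q] − [p]. For instance
  ∂[v_1,v_3] = [v_3] − [v_1].
This gives a 7×18 integer matrix of rank 6; reducing to Smith normal form yields diagonal entries (1,1,1,1,1,1).

The boundary map ∂_2: C_2 → C_1 sends each 2-simplex [p,q,r] to [q,r] − [p,r] + [p,q]. For instance
  ∂[v_2,v_4,v_6] = [v_4,v_6] − [v_2,v_6] + [v_2,v_4],
  ∂[v_1,v_2,v_5] = [v_2,v_5] − [v_1,v_5] + [v_1,v_2].
As a 18×12 matrix over Z this has rank 12, with invariant factors (1,1,1,1,1,1,1,1,1,1,1,2).

Reading off H_k = ker ∂_k / im ∂_{k+1}:

  H_0: rank C_0 − rank ∂_1 = 7 − 6 = 1, and the invariant factors of ∂_1 are all 1, so H_0 = Z.
  H_1: rank ker ∂_1 − rank ∂_2 = (18 − 6) − 12 = 0, and ∂_2 has invariant factor 2 > 1, so H_1 = Z/2.
  H_2: rank ker ∂_2 − rank ∂_3 = (12 − 12) − 0 = 0, and there is no ∂_3, so H_2 = 0.

(K is a triangulation of the real projective plane RP^2.)

Hence the Betti numbers are b_0 = 1, b_1 = 0, b_2 = 0.

b_0 = 1, b_1 = 0, b_2 = 0.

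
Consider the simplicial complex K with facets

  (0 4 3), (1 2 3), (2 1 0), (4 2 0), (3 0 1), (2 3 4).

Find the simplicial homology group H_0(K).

H_0 ≅ Z.

Order the vertices as 0 < 1 < 2 < 3 < 4. Listing each simplex with vertices in this order, K has dimension 2 with simplices:

  0-simplices (5): [0], [1], [2], [3], [4]
  1-simplices (9): [0,1], [0,2], [0,3], [0,4], [1,2], [1,3], [2,3], [2,4], [3,4]
  2-simplices (6): [0,1,2], [0,1,3], [0,2,4], [0,3,4], [1,2,3], [2,3,4]

Hence C_0 ≅ Z^5, C_1 ≅ Z^9, C_2 ≅ Z^6.

∂_1: C_1 → C_0 is given by ∂[p,q] = [q] − [p]. For instance
  ∂[0,2] = [2] − [0].
As a 5×9 matrix over Z this has rank 4, with invariant factors (1,1,1,1).

∂_2: C_2 → C_1 acts by ∂[p,q,r] = [q,r] − [p,r] + [p,q]. For instance
  ∂[0,3,4] = [3,4] − [0,4] + [0,3],
  ∂[1,2,3] = [2,3] − [1,3] + [1,2].
The resulting 9×6 matrix has rank 5, and its Smith normal form has invariant factors (1,1,1,1,1).

Computing H_k = (kernel of ∂_k) / (image of ∂_{k+1}):

  H_0: rank C_0 − rank ∂_1 = 5 − 4 = 1, and the invariant factors of ∂_1 are all 1, so H_0 = Z.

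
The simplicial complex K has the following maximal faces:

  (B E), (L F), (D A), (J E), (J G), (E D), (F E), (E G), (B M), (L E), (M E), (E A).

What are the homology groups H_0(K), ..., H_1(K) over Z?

H_0 ≅ Z,  H_1 ≅ Z^4.

We work with the vertex ordering A < B < D < E < F < G < J < L < M. The simplices of K, each written with vertices in increasing order, are:

  0-simplices (9): A, B, D, E, F, G, J, L, M
  1-simplices (12): AD, AE, BE, BM, DE, EF, EG, EJ, EL, EM, FL, GJ

so the chain groups are C_0 ≅ Z^9, C_1 ≅ Z^12.

∂_1: C_1 → C_0 maps an edge to its endpoints' difference, ∂[p,q] = q − p.
This gives a 9×12 integer matrix of rank 8; reducing to Smith normal form yields diagonal entries (1,1,1,1,1,1,1,1).

From H_k ≅ ker(∂_k) / im(∂_{k+1}) we obtain:

  H_0: rank C_0 − rank ∂_1 = 9 − 8 = 1, and the invariant factors of ∂_1 are all 1, so H_0 ≅ Z.
  H_1: rank ker ∂_1 − rank ∂_2 = (12 − 8) − 0 = 4, and there is no ∂_2, so H_1 ≅ Z^4.

As a check, the Euler characteristic is 9 − 12 = -3, which agrees with 1 − 4 = -3.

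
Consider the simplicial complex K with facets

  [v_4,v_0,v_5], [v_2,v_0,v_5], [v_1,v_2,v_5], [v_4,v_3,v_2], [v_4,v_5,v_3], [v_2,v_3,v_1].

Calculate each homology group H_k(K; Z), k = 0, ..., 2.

K has 6 vertices, 12 edges, 6 triangles.
rank ∂_0 = 0, rank ∂_1 = 5 ⇒ b_0 = 6 − 0 − 5 = 1; all invariant factors of ∂_1 are 1 so no torsion. So H_0 = Z.
rank ∂_1 = 5, rank ∂_2 = 6 ⇒ b_1 = 12 − 5 − 6 = 1; all invariant factors of ∂_2 are 1 so no torsion. So H_1 = Z.
rank ∂_2 = 6, rank ∂_3 = 0 ⇒ b_2 = 6 − 6 − 0 = 0. So H_2 = 0.

H_0 ≅ Z,  H_1 ≅ Z,  H_2 = 0.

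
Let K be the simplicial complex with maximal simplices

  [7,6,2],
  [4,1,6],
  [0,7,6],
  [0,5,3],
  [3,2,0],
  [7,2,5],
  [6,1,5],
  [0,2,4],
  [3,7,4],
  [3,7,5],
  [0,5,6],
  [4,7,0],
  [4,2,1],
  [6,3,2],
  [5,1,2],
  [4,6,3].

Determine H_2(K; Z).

Take the total order 0 < 1 < 2 < 3 < 4 < 5 < 6 < 7 on the vertex set. Then K (dimension 2) consists of the simplices:

  0-simplices (8): [0], [1], [2], [3], [4], [5], [6], [7]
  1-simplices (24): (24 of them)
  2-simplices (16): [0,2,3], [0,2,4], [0,3,5], [0,4,7], [0,5,6], [0,6,7], [1,2,4], [1,2,5], [1,4,6], [1,5,6], [2,3,6], [2,5,7], [2,6,7], [3,4,6], [3,4,7], [3,5,7]

Hence C_0 ≅ Z^8, C_1 ≅ Z^24, C_2 ≅ Z^16.

The boundary map ∂_1: C_1 → C_0 maps an edge to its endpoints' difference, ∂[p,q] = q − p. For instance
  ∂[3,6] = [6] − [3].
This gives a 8×24 integer matrix of rank 7; reducing to Smith normal form yields diagonal entries (1,1,1,1,1,1,1).

The boundary map ∂_2: C_2 → C_1 maps a triangle to the signed sum of its edges. For instance
  ∂[1,5,6] = [5,6] − [1,6] + [1,5],
  ∂[0,6,7] = [6,7] − [0,7] + [0,6].
As a 24×16 matrix over Z this has rank 15, with invariant factors (1,1,1,1,1,1,1,1,1,1,1,1,1,1,1).

From H_k ≅ ker(∂_k) / im(∂_{k+1}) we obtain:

  H_2: rank ker ∂_2 − rank ∂_3 = (16 − 15) − 0 = 1, and there is no ∂_3, so H_2 ≅ Z.

H_2 ≅ Z.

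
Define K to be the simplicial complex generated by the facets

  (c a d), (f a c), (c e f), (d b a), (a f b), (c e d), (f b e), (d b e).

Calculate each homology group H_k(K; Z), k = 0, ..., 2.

H_0 = Z,  H_1 = 0,  H_2 = Z.

Fix the vertex order a < b < c < d < e < f and write every simplex with vertices in increasing order. Then dim K = 2 and the simplices of K are:

  0-simplices (6): a, b, c, d, e, f
  1-simplices (12): ab, ac, ad, af, bd, be, bf, cd, ce, cf, de, ef
  2-simplices (8): abd, abf, acd, acf, bde, bef, cde, cef

so the chain groups are C_0 ≅ Z^6, C_1 ≅ Z^12, C_2 ≅ Z^8.

The boundary map ∂_1: C_1 → C_0 maps an edge to its endpoints' difference, ∂[p,q] = q − p. For instance
  ∂cf = f − c.
This gives a 6×12 integer matrix of rank 5; reducing to Smith normal form yields diagonal entries (1,1,1,1,1).

∂_2: C_2 → C_1 acts by ∂[p,q,r] = [q,r] − [p,r] + [p,q]. For instance
  ∂abf = bf − af + ab,
  ∂cde = de − ce + cd.
This gives a 12×8 integer matrix of rank 7; reducing to Smith normal form yields diagonal entries (1,1,1,1,1,1,1).

Reading off H_k = ker ∂_k / im ∂_{k+1}:

  H_0: rank C_0 − rank ∂_1 = 6 − 5 = 1, and the invariant factors of ∂_1 are all 1, so H_0 ≅ Z.
  H_1: rank ker ∂_1 − rank ∂_2 = (12 − 5) − 7 = 0, and the invariant factors of ∂_2 are all 1, so H_1 ≅ 0.
  H_2: rank ker ∂_2 − rank ∂_3 = (8 − 7) − 0 = 1, and there is no ∂_3, so H_2 ≅ Z.

As a check, the Euler characteristic is 6 − 12 + 8 = 2, which agrees with 1 − 0 + 1 = 2.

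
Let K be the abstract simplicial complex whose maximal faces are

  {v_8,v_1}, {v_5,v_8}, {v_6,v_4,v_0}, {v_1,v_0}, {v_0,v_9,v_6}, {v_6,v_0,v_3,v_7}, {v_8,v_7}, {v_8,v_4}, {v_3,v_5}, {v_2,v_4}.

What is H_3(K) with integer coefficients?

We work with the vertex ordering v_0 < v_1 < v_2 < v_3 < v_4 < v_5 < v_6 < v_7 < v_8 < v_9. The simplices of K, each written with vertices in increasing order, are:

  0-simplices (10): [v_0], [v_1], [v_2], [v_3], [v_4], [v_5], [v_6], [v_7], [v_8], [v_9]
  1-simplices (17): (17 of them)
  2-simplices (6): [v_0,v_3,v_6], [v_0,v_3,v_7], [v_0,v_4,v_6], [v_0,v_6,v_7], [v_0,v_6,v_9], [v_3,v_6,v_7]
  3-simplices (1): [v_0,v_3,v_6,v_7]

Hence C_0 ≅ Z^10, C_1 ≅ Z^17, C_2 ≅ Z^6, C_3 ≅ Z^1.

∂_1: C_1 → C_0 is given by ∂[p,q] = [q] − [p].
The 10×17 boundary matrix has rank 9 and Smith normal form diag(1,1,1,1,1,1,1,1,1).

∂_2: C_2 → C_1 maps a triangle to the signed sum of its edges. For instance
  ∂[v_0,v_3,v_6] = [v_3,v_6] − [v_0,v_6] + [v_0,v_3],
  ∂[v_0,v_6,v_9] = [v_6,v_9] − [v_0,v_9] + [v_0,v_6].
The 17×6 boundary matrix has rank 5 and Smith normal form diag(1,1,1,1,1).

The boundary map ∂_3: C_3 → C_2 sends each 3-simplex σ to the alternating sum Σ_i (−1)^i (σ with its i-th vertex removed). For instance
  ∂[v_0,v_3,v_6,v_7] = [v_3,v_6,v_7] − [v_0,v_6,v_7] + [v_0,v_3,v_7] − [v_0,v_3,v_6].
The 6×1 boundary matrix has rank 1 and Smith normal form diag(1).

Reading off H_k = ker ∂_k / im ∂_{k+1}:

  H_3: rank ker ∂_3 − rank ∂_4 = (1 − 1) − 0 = 0, and there is no ∂_4, so H_3 ≅ 0.

H_3 ≅ 0.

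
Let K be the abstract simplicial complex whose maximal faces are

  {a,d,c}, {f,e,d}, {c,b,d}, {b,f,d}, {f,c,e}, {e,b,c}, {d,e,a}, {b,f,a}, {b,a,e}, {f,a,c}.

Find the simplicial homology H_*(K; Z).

Take the total order a < b < c < d < e < f on the vertex set. Then K (dimension 2) consists of the simplices:

  0-simplices (6): a, b, c, d, e, f
  1-simplices (15): ab, ac, ad, ae, af, bc, bd, be, bf, cd, ce, cf, de, df, ef
  2-simplices (10): abe, abf, acd, acf, ade, bcd, bce, bdf, cef, def

Hence C_0 ≅ Z^6, C_1 ≅ Z^15, C_2 ≅ Z^10.

Boundary ∂_1: C_1 → C_0 sends each edge [p,q] (with p < q) to q − p. For instance
  ∂ce = e − c.
As a 6×15 matrix over Z this has rank 5, with invariant factors (1,1,1,1,1).

Boundary ∂_2: C_2 → C_1 maps a triangle to the signed sum of its edges. For instance
  ∂bcd = cd − bd + bc,
  ∂bce = ce − be + bc.
As a 15×10 matrix over Z this has rank 10, with invariant factors (1,1,1,1,1,1,1,1,1,2).

From H_k ≅ ker(∂_k) / im(∂_{k+1}) we obtain:

  H_0: rank C_0 − rank ∂_1 = 6 − 5 = 1, and the invariant factors of ∂_1 are all 1, so H_0 = Z.
  H_1: rank ker ∂_1 − rank ∂_2 = (15 − 5) − 10 = 0, and ∂_2 has invariant factor 2 > 1, so H_1 = Z/2Z.
  H_2: rank ker ∂_2 − rank ∂_3 = (10 − 10) − 0 = 0, and there is no ∂_3, so H_2 = 0.

As a check, the Euler characteristic is 6 − 15 + 10 = 1, which agrees with 1 − 0 + 0 = 1.

H_0 = Z,  H_1 = Z/2Z,  H_2 = 0.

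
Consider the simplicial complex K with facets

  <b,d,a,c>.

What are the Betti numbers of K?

Take the total order a < b < c < d on the vertex set. Then K (dimension 3) consists of the simplices:

  0-simplices (4): a, b, c, d
  1-simplices (6): ab, ac, ad, bc, bd, cd
  2-simplices (4): abc, abd, acd, bcd
  3-simplices (1): abcd

so the chain groups are C_0 ≅ Z^4, C_1 ≅ Z^6, C_2 ≅ Z^4, C_3 ≅ Z^1.

∂_1: C_1 → C_0 is given by ∂[p,q] = [q] − [p]. For instance
  ∂cd = d − c.
This gives a 4×6 integer matrix of rank 3; reducing to Smith normal form yields diagonal entries (1,1,1).

The boundary map ∂_2: C_2 → C_1 acts by ∂[p,q,r] = [q,r] − [p,r] + [p,q]. For instance
  ∂abd = bd − ad + ab,
  ∂acd = cd − ad + ac.
This gives a 6×4 integer matrix of rank 3; reducing to Smith normal form yields diagonal entries (1,1,1).

The boundary map ∂_3: C_3 → C_2 sends each 3-simplex σ to the alternating sum Σ_i (−1)^i (σ with its i-th vertex removed). For instance
  ∂abcd = bcd − acd + abd − abc.
As a 4×1 matrix over Z this has rank 1, with invariant factors (1).

Reading off H_k = ker ∂_k / im ∂_{k+1}:

  H_0: rank C_0 − rank ∂_1 = 4 − 3 = 1, and the invariant factors of ∂_1 are all 1, so H_0 = Z.
  H_1: rank ker ∂_1 − rank ∂_2 = (6 − 3) − 3 = 0, and the invariant factors of ∂_2 are all 1, so H_1 = 0.
  H_2: rank ker ∂_2 − rank ∂_3 = (4 − 3) − 1 = 0, and the invariant factors of ∂_3 are all 1, so H_2 = 0.
  H_3: rank ker ∂_3 − rank ∂_4 = (1 − 1) − 0 = 0, and there is no ∂_4, so H_3 = 0.

Hence the Betti numbers are b_0 = 1, b_1 = 0, b_2 = 0, b_3 = 0.

b_0 = 1, b_1 = 0, b_2 = 0, b_3 = 0.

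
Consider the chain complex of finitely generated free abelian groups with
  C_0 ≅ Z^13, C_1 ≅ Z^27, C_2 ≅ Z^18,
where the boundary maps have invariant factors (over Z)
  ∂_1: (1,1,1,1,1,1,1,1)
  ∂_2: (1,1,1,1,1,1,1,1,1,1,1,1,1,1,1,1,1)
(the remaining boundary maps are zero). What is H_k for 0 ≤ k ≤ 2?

H_0 = Z^5,  H_1 = Z^2,  H_2 = Z.

H_0: b_0 = 13 − 0 − 8 = 5; torsion from ∂_1 factors > 1: none. So H_0 = Z^5.
H_1: b_1 = 27 − 8 − 17 = 2; torsion from ∂_2 factors > 1: none. So H_1 = Z^2.
H_2: b_2 = 18 − 17 − 0 = 1; torsion from ∂_3 factors > 1: none. So H_2 = Z.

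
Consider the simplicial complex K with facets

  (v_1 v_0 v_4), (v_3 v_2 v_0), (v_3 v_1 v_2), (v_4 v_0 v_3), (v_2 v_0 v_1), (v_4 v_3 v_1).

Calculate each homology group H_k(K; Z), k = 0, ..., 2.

K has 5 vertices, 9 edges, 6 triangles.
rank ∂_0 = 0, rank ∂_1 = 4 ⇒ b_0 = 5 − 0 − 4 = 1; all invariant factors of ∂_1 are 1 so no torsion. So H_0 ≅ Z.
rank ∂_1 = 4, rank ∂_2 = 5 ⇒ b_1 = 9 − 4 − 5 = 0; all invariant factors of ∂_2 are 1 so no torsion. So H_1 ≅ 0.
rank ∂_2 = 5, rank ∂_3 = 0 ⇒ b_2 = 6 − 5 − 0 = 1. So H_2 ≅ Z.

H_0 = Z,  H_1 = 0,  H_2 = Z.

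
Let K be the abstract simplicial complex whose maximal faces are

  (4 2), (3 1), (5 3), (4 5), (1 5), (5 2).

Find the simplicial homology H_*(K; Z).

H_0 = Z,  H_1 = Z^2.

Fix the vertex order 1 < 2 < 3 < 4 < 5 and write every simplex with vertices in increasing order. Then dim K = 1 and the simplices of K are:

  0-simplices (5): [1], [2], [3], [4], [5]
  1-simplices (6): [1,3], [1,5], [2,4], [2,5], [3,5], [4,5]

Hence C_0 ≅ Z^5, C_1 ≅ Z^6.

∂_1: C_1 → C_0 sends each edge [p,q] (with p < q) to q − p.
The resulting 5×6 matrix has rank 4, and its Smith normal form has invariant factors (1,1,1,1).

From H_k ≅ ker(∂_k) / im(∂_{k+1}) we obtain:

  H_0: rank C_0 − rank ∂_1 = 5 − 4 = 1, and the invariant factors of ∂_1 are all 1, so H_0 = Z.
  H_1: rank ker ∂_1 − rank ∂_2 = (6 − 4) − 0 = 2, and there is no ∂_2, so H_1 = Z^2.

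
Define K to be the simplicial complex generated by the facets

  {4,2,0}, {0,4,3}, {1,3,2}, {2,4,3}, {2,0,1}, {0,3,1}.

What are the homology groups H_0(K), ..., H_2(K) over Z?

K has 5 vertices, 9 edges, 6 triangles.
rank ∂_0 = 0, rank ∂_1 = 4 ⇒ b_0 = 5 − 0 − 4 = 1; all invariant factors of ∂_1 are 1 so no torsion. So H_0 = Z.
rank ∂_1 = 4, rank ∂_2 = 5 ⇒ b_1 = 9 − 4 − 5 = 0; all invariant factors of ∂_2 are 1 so no torsion. So H_1 = 0.
rank ∂_2 = 5, rank ∂_3 = 0 ⇒ b_2 = 6 − 5 − 0 = 1. So H_2 = Z.

H_0 ≅ Z,  H_1 = 0,  H_2 ≅ Z.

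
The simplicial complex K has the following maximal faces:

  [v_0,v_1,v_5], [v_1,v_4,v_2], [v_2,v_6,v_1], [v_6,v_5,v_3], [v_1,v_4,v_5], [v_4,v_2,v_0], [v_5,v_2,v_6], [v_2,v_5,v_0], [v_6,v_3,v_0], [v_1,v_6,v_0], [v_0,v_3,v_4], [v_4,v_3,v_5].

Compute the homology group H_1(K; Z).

H_1 ≅ Z_2.

We work with the vertex ordering v_0 < v_1 < v_2 < v_3 < v_4 < v_5 < v_6. The simplices of K, each written with vertices in increasing order, are:

  0-simplices (7): [v_0], [v_1], [v_2], [v_3], [v_4], [v_5], [v_6]
  1-simplices (18): (18 of them)
  2-simplices (12): (12 of them)

so the chain groups are C_0 ≅ Z^7, C_1 ≅ Z^18, C_2 ≅ Z^12.

Boundary ∂_1: C_1 → C_0 is given by ∂[p,q] = [q] − [p]. For instance
  ∂[v_3,v_6] = [v_6] − [v_3].
This gives a 7×18 integer matrix of rank 6; reducing to Smith normal form yields diagonal entries (1,1,1,1,1,1).

The boundary map ∂_2: C_2 → C_1 acts by ∂[p,q,r] = [q,r] − [p,r] + [p,q]. For instance
  ∂[v_0,v_1,v_5] = [v_1,v_5] − [v_0,v_5] + [v_0,v_1],
  ∂[v_1,v_4,v_5] = [v_4,v_5] − [v_1,v_5] + [v_1,v_4].
The 18×12 boundary matrix has rank 12 and Smith normal form diag(1,1,1,1,1,1,1,1,1,1,1,2).

From H_k ≅ ker(∂_k) / im(∂_{k+1}) we obtain:

  H_1: rank ker ∂_1 − rank ∂_2 = (18 − 6) − 12 = 0, and ∂_2 has invariant factor 2 > 1, so H_1 ≅ Z_2.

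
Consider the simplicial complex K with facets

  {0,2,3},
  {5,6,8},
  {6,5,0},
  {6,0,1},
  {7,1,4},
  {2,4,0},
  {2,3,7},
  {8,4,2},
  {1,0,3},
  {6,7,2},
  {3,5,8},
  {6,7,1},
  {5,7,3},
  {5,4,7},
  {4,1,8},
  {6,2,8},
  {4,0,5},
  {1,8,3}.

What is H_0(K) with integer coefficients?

Fix the vertex order 0 < 1 < 2 < 3 < 4 < 5 < 6 < 7 < 8 and write every simplex with vertices in increasing order. Then dim K = 2 and the simplices of K are:

  0-simplices (9): [0], [1], [2], [3], [4], [5], [6], [7], [8]
  1-simplices (27): (27 of them)
  2-simplices (18): [0,1,3], [0,1,6], [0,2,3], [0,2,4], [0,4,5], [0,5,6], [1,3,8], [1,4,7], [1,4,8], [1,6,7], [2,3,7], [2,4,8], [2,6,7], [2,6,8], [3,5,7], [3,5,8], [4,5,7], [5,6,8]

Hence C_0 ≅ Z^9, C_1 ≅ Z^27, C_2 ≅ Z^18.

Boundary ∂_1: C_1 → C_0 maps an edge to its endpoints' difference, ∂[p,q] = q − p. For instance
  ∂[2,7] = [7] − [2].
The 9×27 boundary matrix has rank 8 and Smith normal form diag(1,1,1,1,1,1,1,1).

∂_2: C_2 → C_1 sends each 2-simplex [p,q,r] to [q,r] − [p,r] + [p,q]. For instance
  ∂[2,3,7] = [3,7] − [2,7] + [2,3],
  ∂[1,4,7] = [4,7] − [1,7] + [1,4].
As a 27×18 matrix over Z this has rank 17, with invariant factors (1,1,1,1,1,1,1,1,1,1,1,1,1,1,1,1,1).

Now H_k = ker ∂_k / im ∂_{k+1}, so:

  H_0: rank C_0 − rank ∂_1 = 9 − 8 = 1, and the invariant factors of ∂_1 are all 1, so H_0 = Z.

(K is a triangulation of the torus T^2.)

H_0 ≅ Z.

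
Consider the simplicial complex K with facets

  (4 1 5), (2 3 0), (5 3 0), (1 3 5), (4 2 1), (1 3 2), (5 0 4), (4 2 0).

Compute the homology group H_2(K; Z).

K has 6 vertices, 12 edges, 8 triangles.
rank ∂_2 = 7, rank ∂_3 = 0 ⇒ b_2 = 8 − 7 − 0 = 1. So H_2 ≅ Z.

H_2 ≅ Z.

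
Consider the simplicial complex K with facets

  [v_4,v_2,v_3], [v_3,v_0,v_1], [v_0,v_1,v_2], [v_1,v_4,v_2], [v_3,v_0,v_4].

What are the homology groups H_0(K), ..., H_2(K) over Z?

H_0 ≅ Z,  H_1 ≅ Z,  H_2 = 0.

Order the vertices as v_0 < v_1 < v_2 < v_3 < v_4. Listing each simplex with vertices in this order, K has dimension 2 with simplices:

  0-simplices (5): [v_0], [v_1], [v_2], [v_3], [v_4]
  1-simplices (10): [v_0,v_1], [v_0,v_2], [v_0,v_3], [v_0,v_4], [v_1,v_2], [v_1,v_3], [v_1,v_4], [v_2,v_3], [v_2,v_4], [v_3,v_4]
  2-simplices (5): [v_0,v_1,v_2], [v_0,v_1,v_3], [v_0,v_3,v_4], [v_1,v_2,v_4], [v_2,v_3,v_4]

Hence C_0 ≅ Z^5, C_1 ≅ Z^10, C_2 ≅ Z^5.

Boundary ∂_1: C_1 → C_0 maps an edge to its endpoints' difference, ∂[p,q] = q − p.
The resulting 5×10 matrix has rank 4, and its Smith normal form has invariant factors (1,1,1,1).

The boundary map ∂_2: C_2 → C_1 sends each 2-simplex [p,q,r] to [q,r] − [p,r] + [p,q]. For instance
  ∂[v_1,v_2,v_4] = [v_2,v_4] − [v_1,v_4] + [v_1,v_2],
  ∂[v_0,v_1,v_3] = [v_1,v_3] − [v_0,v_3] + [v_0,v_1].
As a 10×5 matrix over Z this has rank 5, with invariant factors (1,1,1,1,1).

From H_k ≅ ker(∂_k) / im(∂_{k+1}) we obtain:

  H_0: rank C_0 − rank ∂_1 = 5 − 4 = 1, and the invariant factors of ∂_1 are all 1, so H_0 = Z.
  H_1: rank ker ∂_1 − rank ∂_2 = (10 − 4) − 5 = 1, and the invariant factors of ∂_2 are all 1, so H_1 = Z.
  H_2: rank ker ∂_2 − rank ∂_3 = (5 − 5) − 0 = 0, and there is no ∂_3, so H_2 = 0.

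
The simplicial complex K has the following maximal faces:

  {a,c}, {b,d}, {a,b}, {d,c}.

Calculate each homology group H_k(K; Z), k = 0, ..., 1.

Order the vertices as a < b < c < d. Listing each simplex with vertices in this order, K has dimension 1 with simplices:

  0-simplices (4): a, b, c, d
  1-simplices (4): ab, ac, bd, cd

giving chain groups C_0 ≅ Z^4, C_1 ≅ Z^4.

The boundary map ∂_1: C_1 → C_0 sends each edge [p,q] (with p < q) to q − p. For instance
  ∂ac = c − a.
The 4×4 boundary matrix has rank 3 and Smith normal form diag(1,1,1).

From H_k ≅ ker(∂_k) / im(∂_{k+1}) we obtain:

  H_0: rank C_0 − rank ∂_1 = 4 − 3 = 1, and the invariant factors of ∂_1 are all 1, so H_0 ≅ Z.
  H_1: rank ker ∂_1 − rank ∂_2 = (4 − 3) − 0 = 1, and there is no ∂_2, so H_1 ≅ Z.

(K is a triangulation of the circle S^1.)

H_0 ≅ Z,  H_1 ≅ Z.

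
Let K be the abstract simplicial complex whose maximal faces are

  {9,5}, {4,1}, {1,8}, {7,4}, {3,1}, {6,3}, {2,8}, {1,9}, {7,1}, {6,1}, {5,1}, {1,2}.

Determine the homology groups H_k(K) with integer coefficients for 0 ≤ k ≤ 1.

Take the total order 1 < 2 < 3 < 4 < 5 < 6 < 7 < 8 < 9 on the vertex set. Then K (dimension 1) consists of the simplices:

  0-simplices (9): [1], [2], [3], [4], [5], [6], [7], [8], [9]
  1-simplices (12): [1,2], [1,3], [1,4], [1,5], [1,6], [1,7], [1,8], [1,9], [2,8], [3,6], [4,7], [5,9]

giving chain groups C_0 ≅ Z^9, C_1 ≅ Z^12.

The boundary map ∂_1: C_1 → C_0 maps an edge to its endpoints' difference, ∂[p,q] = q − p. For instance
  ∂[1,8] = [8] − [1].
The resulting 9×12 matrix has rank 8, and its Smith normal form has invariant factors (1,1,1,1,1,1,1,1).

Now H_k = ker ∂_k / im ∂_{k+1}, so:

  H_0: rank C_0 − rank ∂_1 = 9 − 8 = 1, and the invariant factors of ∂_1 are all 1, so H_0 = Z.
  H_1: rank ker ∂_1 − rank ∂_2 = (12 − 8) − 0 = 4, and there is no ∂_2, so H_1 = Z^4.

As a check, the Euler characteristic is 9 − 12 = -3, which agrees with 1 − 4 = -3.

H_0 ≅ Z,  H_1 ≅ Z^4.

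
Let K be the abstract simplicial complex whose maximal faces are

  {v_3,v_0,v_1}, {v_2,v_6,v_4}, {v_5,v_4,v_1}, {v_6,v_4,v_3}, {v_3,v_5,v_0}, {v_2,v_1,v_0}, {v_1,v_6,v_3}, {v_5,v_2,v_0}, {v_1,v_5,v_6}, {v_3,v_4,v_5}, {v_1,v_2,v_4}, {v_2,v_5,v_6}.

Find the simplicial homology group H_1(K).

Order the vertices as v_0 < v_1 < v_2 < v_3 < v_4 < v_5 < v_6. Listing each simplex with vertices in this order, K has dimension 2 with simplices:

  0-simplices (7): [v_0], [v_1], [v_2], [v_3], [v_4], [v_5], [v_6]
  1-simplices (18): (18 of them)
  2-simplices (12): (12 of them)

so the chain groups are C_0 ≅ Z^7, C_1 ≅ Z^18, C_2 ≅ Z^12.

∂_1: C_1 → C_0 maps an edge to its endpoints' difference, ∂[p,q] = q − p. For instance
  ∂[v_2,v_5] = [v_5] − [v_2].
The 7×18 boundary matrix has rank 6 and Smith normal form diag(1,1,1,1,1,1).

Boundary ∂_2: C_2 → C_1 acts by ∂[p,q,r] = [q,r] − [p,r] + [p,q]. For instance
  ∂[v_3,v_4,v_5] = [v_4,v_5] − [v_3,v_5] + [v_3,v_4],
  ∂[v_1,v_5,v_6] = [v_5,v_6] − [v_1,v_6] + [v_1,v_5].
The resulting 18×12 matrix has rank 12, and its Smith normal form has invariant factors (1,1,1,1,1,1,1,1,1,1,1,2).

From H_k ≅ ker(∂_k) / im(∂_{k+1}) we obtain:

  H_1: rank ker ∂_1 − rank ∂_2 = (18 − 6) − 12 = 0, and ∂_2 has invariant factor 2 > 1, so H_1 = Z/2.

(K is a triangulation of the real projective plane RP^2.)

H_1 = Z/2.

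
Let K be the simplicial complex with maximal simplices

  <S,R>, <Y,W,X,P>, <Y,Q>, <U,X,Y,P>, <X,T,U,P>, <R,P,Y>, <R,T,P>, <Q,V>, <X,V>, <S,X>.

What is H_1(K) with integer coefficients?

We work with the vertex ordering P < Q < R < S < T < U < V < W < X < Y. The simplices of K, each written with vertices in increasing order, are:

  0-simplices (10): P, Q, R, S, T, U, V, W, X, Y
  1-simplices (20): PR, PT, PU, PW, PX, PY, QV, QY, RS, RT, RY, SX, TU, TX, UX, UY, VX, WX, WY, XY
  2-simplices (12): PRT, PRY, PTU, PTX, PUX, PUY, PWX, PWY, PXY, TUX, UXY, WXY
  3-simplices (3): PTUX, PUXY, PWXY

Hence C_0 ≅ Z^10, C_1 ≅ Z^20, C_2 ≅ Z^12, C_3 ≅ Z^3.

∂_1: C_1 → C_0 maps an edge to its endpoints' difference, ∂[p,q] = q − p.
The resulting 10×20 matrix has rank 9, and its Smith normal form has invariant factors (1,1,1,1,1,1,1,1,1).

∂_2: C_2 → C_1 maps a triangle to the signed sum of its edges. For instance
  ∂PUX = UX − PX + PU,
  ∂PWY = WY − PY + PW.
The 20×12 boundary matrix has rank 9 and Smith normal form diag(1,1,1,1,1,1,1,1,1).

The boundary map ∂_3: C_3 → C_2 sends each 3-simplex σ to the alternating sum Σ_i (−1)^i (σ with its i-th vertex removed). For instance
  ∂PTUX = TUX − PUX + PTX − PTU,
  ∂PWXY = WXY − PXY + PWY − PWX.
This gives a 12×3 integer matrix of rank 3; reducing to Smith normal form yields diagonal entries (1,1,1).

Now H_k = ker ∂_k / im ∂_{k+1}, so:

  H_1: rank ker ∂_1 − rank ∂_2 = (20 − 9) − 9 = 2, and the invariant factors of ∂_2 are all 1, so H_1 ≅ Z^2.

H_1 = Z^2.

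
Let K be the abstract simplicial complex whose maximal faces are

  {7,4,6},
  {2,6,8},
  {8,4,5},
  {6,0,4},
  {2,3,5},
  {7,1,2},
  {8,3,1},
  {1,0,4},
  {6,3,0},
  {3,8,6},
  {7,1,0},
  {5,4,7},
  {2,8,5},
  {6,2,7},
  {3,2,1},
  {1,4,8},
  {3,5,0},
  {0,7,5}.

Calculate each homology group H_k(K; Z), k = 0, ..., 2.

Take the total order 0 < 1 < 2 < 3 < 4 < 5 < 6 < 7 < 8 on the vertex set. Then K (dimension 2) consists of the simplices:

  0-simplices (9): [0], [1], [2], [3], [4], [5], [6], [7], [8]
  1-simplices (27): (27 of them)
  2-simplices (18): [0,1,4], [0,1,7], [0,3,5], [0,3,6], [0,4,6], [0,5,7], [1,2,3], [1,2,7], [1,3,8], [1,4,8], [2,3,5], [2,5,8], [2,6,7], [2,6,8], [3,6,8], [4,5,7], [4,5,8], [4,6,7]

giving chain groups C_0 ≅ Z^9, C_1 ≅ Z^27, C_2 ≅ Z^18.

The boundary map ∂_1: C_1 → C_0 maps an edge to its endpoints' difference, ∂[p,q] = q − p. For instance
  ∂[0,1] = [1] − [0].
This gives a 9×27 integer matrix of rank 8; reducing to Smith normal form yields diagonal entries (1,1,1,1,1,1,1,1).

The boundary map ∂_2: C_2 → C_1 acts by ∂[p,q,r] = [q,r] − [p,r] + [p,q]. For instance
  ∂[1,2,7] = [2,7] − [1,7] + [1,2],
  ∂[0,1,7] = [1,7] − [0,7] + [0,1].
The 27×18 boundary matrix has rank 18 and Smith normal form diag(1,1,1,1,1,1,1,1,1,1,1,1,1,1,1,1,1,2).

Computing H_k = (kernel of ∂_k) / (image of ∂_{k+1}):

  H_0: rank C_0 − rank ∂_1 = 9 − 8 = 1, and the invariant factors of ∂_1 are all 1, so H_0 = Z.
  H_1: rank ker ∂_1 − rank ∂_2 = (27 − 8) − 18 = 1, and ∂_2 has invariant factor 2 > 1, so H_1 = Z ⊕ Z/2.
  H_2: rank ker ∂_2 − rank ∂_3 = (18 − 18) − 0 = 0, and there is no ∂_3, so H_2 = 0.

As a check, the Euler characteristic is 9 − 27 + 18 = 0, which agrees with 1 − 1 + 0 = 0.
(K is a triangulation of the Klein bottle.)

H_0 ≅ Z,  H_1 ≅ Z ⊕ Z/2,  H_2 = 0.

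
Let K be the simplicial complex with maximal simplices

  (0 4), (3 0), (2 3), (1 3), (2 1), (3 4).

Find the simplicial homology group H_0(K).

H_0 = Z.

Take the total order 0 < 1 < 2 < 3 < 4 on the vertex set. Then K (dimension 1) consists of the simplices:

  0-simplices (5): [0], [1], [2], [3], [4]
  1-simplices (6): [0,3], [0,4], [1,2], [1,3], [2,3], [3,4]

Hence C_0 ≅ Z^5, C_1 ≅ Z^6.

The boundary map ∂_1: C_1 → C_0 is given by ∂[p,q] = [q] − [p]. For instance
  ∂[1,2] = [2] − [1].
The resulting 5×6 matrix has rank 4, and its Smith normal form has invariant factors (1,1,1,1).

Computing H_k = (kernel of ∂_k) / (image of ∂_{k+1}):

  H_0: rank C_0 − rank ∂_1 = 5 − 4 = 1, and the invariant factors of ∂_1 are all 1, so H_0 = Z.

(K is a triangulation of a wedge of 2 circles.)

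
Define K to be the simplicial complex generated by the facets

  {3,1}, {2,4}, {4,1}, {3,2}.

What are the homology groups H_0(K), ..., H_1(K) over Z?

Fix the vertex order 1 < 2 < 3 < 4 and write every simplex with vertices in increasing order. Then dim K = 1 and the simplices of K are:

  0-simplices (4): [1], [2], [3], [4]
  1-simplices (4): [1,3], [1,4], [2,3], [2,4]

Hence C_0 ≅ Z^4, C_1 ≅ Z^4.

Boundary ∂_1: C_1 → C_0 maps an edge to its endpoints' difference, ∂[p,q] = q − p.
This gives a 4×4 integer matrix of rank 3; reducing to Smith normal form yields diagonal entries (1,1,1).

Reading off H_k = ker ∂_k / im ∂_{k+1}:

  H_0: rank C_0 − rank ∂_1 = 4 − 3 = 1, and the invariant factors of ∂_1 are all 1, so H_0 ≅ Z.
  H_1: rank ker ∂_1 − rank ∂_2 = (4 − 3) − 0 = 1, and there is no ∂_2, so H_1 ≅ Z.

As a check, the Euler characteristic is 4 − 4 = 0, which agrees with 1 − 1 = 0.

H_0 ≅ Z,  H_1 ≅ Z.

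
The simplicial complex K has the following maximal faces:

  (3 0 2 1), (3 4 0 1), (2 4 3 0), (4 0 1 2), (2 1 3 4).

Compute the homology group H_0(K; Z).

H_0 ≅ Z.

Order the vertices as 0 < 1 < 2 < 3 < 4. Listing each simplex with vertices in this order, K has dimension 3 with simplices:

  0-simplices (5): [0], [1], [2], [3], [4]
  1-simplices (10): [0,1], [0,2], [0,3], [0,4], [1,2], [1,3], [1,4], [2,3], [2,4], [3,4]
  2-simplices (10): [0,1,2], [0,1,3], [0,1,4], [0,2,3], [0,2,4], [0,3,4], [1,2,3], [1,2,4], [1,3,4], [2,3,4]
  3-simplices (5): [0,1,2,3], [0,1,2,4], [0,1,3,4], [0,2,3,4], [1,2,3,4]

so the chain groups are C_0 ≅ Z^5, C_1 ≅ Z^10, C_2 ≅ Z^10, C_3 ≅ Z^5.

Boundary ∂_1: C_1 → C_0 is given by ∂[p,q] = [q] − [p]. For instance
  ∂[2,4] = [4] − [2].
As a 5×10 matrix over Z this has rank 4, with invariant factors (1,1,1,1).

Boundary ∂_2: C_2 → C_1 maps a triangle to the signed sum of its edges. For instance
  ∂[0,2,4] = [2,4] − [0,4] + [0,2],
  ∂[2,3,4] = [3,4] − [2,4] + [2,3].
The resulting 10×10 matrix has rank 6, and its Smith normal form has invariant factors (1,1,1,1,1,1).

The boundary map ∂_3: C_3 → C_2 sends each 3-simplex σ to the alternating sum Σ_i (−1)^i (σ with its i-th vertex removed). For instance
  ∂[0,1,2,3] = [1,2,3] − [0,2,3] + [0,1,3] − [0,1,2],
  ∂[0,1,3,4] = [1,3,4] − [0,3,4] + [0,1,4] − [0,1,3].
This gives a 10×5 integer matrix of rank 4; reducing to Smith normal form yields diagonal entries (1,1,1,1).

From H_k ≅ ker(∂_k) / im(∂_{k+1}) we obtain:

  H_0: rank C_0 − rank ∂_1 = 5 − 4 = 1, and the invariant factors of ∂_1 are all 1, so H_0 ≅ Z.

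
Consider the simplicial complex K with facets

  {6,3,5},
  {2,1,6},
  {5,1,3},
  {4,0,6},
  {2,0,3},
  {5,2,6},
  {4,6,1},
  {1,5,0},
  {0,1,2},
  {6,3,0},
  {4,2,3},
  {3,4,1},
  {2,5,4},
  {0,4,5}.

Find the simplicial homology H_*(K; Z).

K has 7 vertices, 21 edges, 14 triangles.
rank ∂_0 = 0, rank ∂_1 = 6 ⇒ b_0 = 7 − 0 − 6 = 1; all invariant factors of ∂_1 are 1 so no torsion. So H_0 ≅ Z.
rank ∂_1 = 6, rank ∂_2 = 13 ⇒ b_1 = 21 − 6 − 13 = 2; all invariant factors of ∂_2 are 1 so no torsion. So H_1 ≅ Z^2.
rank ∂_2 = 13, rank ∂_3 = 0 ⇒ b_2 = 14 − 13 − 0 = 1. So H_2 ≅ Z.

H_0 = Z,  H_1 = Z^2,  H_2 = Z.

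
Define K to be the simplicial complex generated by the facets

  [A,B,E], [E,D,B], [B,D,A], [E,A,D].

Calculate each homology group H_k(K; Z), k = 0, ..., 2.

H_0 = Z,  H_1 = 0,  H_2 = Z.

We work with the vertex ordering A < B < D < E. The simplices of K, each written with vertices in increasing order, are:

  0-simplices (4): A, B, D, E
  1-simplices (6): AB, AD, AE, BD, BE, DE
  2-simplices (4): ABD, ABE, ADE, BDE

Hence C_0 ≅ Z^4, C_1 ≅ Z^6, C_2 ≅ Z^4.

Boundary ∂_1: C_1 → C_0 sends each edge [p,q] (with p < q) to q − p. For instance
  ∂DE = E − D.
The 4×6 boundary matrix has rank 3 and Smith normal form diag(1,1,1).

∂_2: C_2 → C_1 sends each 2-simplex [p,q,r] to [q,r] − [p,r] + [p,q]. For instance
  ∂ADE = DE − AE + AD,
  ∂ABE = BE − AE + AB.
As a 6×4 matrix over Z this has rank 3, with invariant factors (1,1,1).

Reading off H_k = ker ∂_k / im ∂_{k+1}:

  H_0: rank C_0 − rank ∂_1 = 4 − 3 = 1, and the invariant factors of ∂_1 are all 1, so H_0 = Z.
  H_1: rank ker ∂_1 − rank ∂_2 = (6 − 3) − 3 = 0, and the invariant factors of ∂_2 are all 1, so H_1 = 0.
  H_2: rank ker ∂_2 − rank ∂_3 = (4 − 3) − 0 = 1, and there is no ∂_3, so H_2 = Z.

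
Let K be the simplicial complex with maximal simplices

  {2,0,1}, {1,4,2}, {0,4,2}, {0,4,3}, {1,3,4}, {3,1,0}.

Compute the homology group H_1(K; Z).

H_1 ≅ 0.

We work with the vertex ordering 0 < 1 < 2 < 3 < 4. The simplices of K, each written with vertices in increasing order, are:

  0-simplices (5): [0], [1], [2], [3], [4]
  1-simplices (9): [0,1], [0,2], [0,3], [0,4], [1,2], [1,3], [1,4], [2,4], [3,4]
  2-simplices (6): [0,1,2], [0,1,3], [0,2,4], [0,3,4], [1,2,4], [1,3,4]

giving chain groups C_0 ≅ Z^5, C_1 ≅ Z^9, C_2 ≅ Z^6.

∂_1: C_1 → C_0 maps an edge to its endpoints' difference, ∂[p,q] = q − p.
The 5×9 boundary matrix has rank 4 and Smith normal form diag(1,1,1,1).

∂_2: C_2 → C_1 maps a triangle to the signed sum of its edges. For instance
  ∂[0,1,2] = [1,2] − [0,2] + [0,1],
  ∂[0,1,3] = [1,3] − [0,3] + [0,1].
This gives a 9×6 integer matrix of rank 5; reducing to Smith normal form yields diagonal entries (1,1,1,1,1).

Computing H_k = (kernel of ∂_k) / (image of ∂_{k+1}):

  H_1: rank ker ∂_1 − rank ∂_2 = (9 − 4) − 5 = 0, and the invariant factors of ∂_2 are all 1, so H_1 ≅ 0.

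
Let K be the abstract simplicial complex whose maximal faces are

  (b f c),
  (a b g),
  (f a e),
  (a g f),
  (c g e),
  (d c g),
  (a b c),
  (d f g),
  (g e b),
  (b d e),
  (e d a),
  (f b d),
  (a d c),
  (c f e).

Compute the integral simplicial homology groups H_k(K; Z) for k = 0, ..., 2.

Order the vertices as a < b < c < d < e < f < g. Listing each simplex with vertices in this order, K has dimension 2 with simplices:

  0-simplices (7): a, b, c, d, e, f, g
  1-simplices (21): ab, ac, ad, ae, af, ag, bc, bd, be, bf, bg, cd, ce, cf, cg, de, df, dg, ef, eg, fg
  2-simplices (14): abc, abg, acd, ade, aef, afg, bcf, bde, bdf, beg, cdg, cef, ceg, dfg

Hence C_0 ≅ Z^7, C_1 ≅ Z^21, C_2 ≅ Z^14.

The boundary map ∂_1: C_1 → C_0 is given by ∂[p,q] = [q] − [p].
The 7×21 boundary matrix has rank 6 and Smith normal form diag(1,1,1,1,1,1).

∂_2: C_2 → C_1 sends each 2-simplex [p,q,r] to [q,r] − [p,r] + [p,q]. For instance
  ∂ade = de − ae + ad,
  ∂aef = ef − af + ae.
This gives a 21×14 integer matrix of rank 13; reducing to Smith normal form yields diagonal entries (1,1,1,1,1,1,1,1,1,1,1,1,1).

From H_k ≅ ker(∂_k) / im(∂_{k+1}) we obtain:

  H_0: rank C_0 − rank ∂_1 = 7 − 6 = 1, and the invariant factors of ∂_1 are all 1, so H_0 = Z.
  H_1: rank ker ∂_1 − rank ∂_2 = (21 − 6) − 13 = 2, and the invariant factors of ∂_2 are all 1, so H_1 = Z^2.
  H_2: rank ker ∂_2 − rank ∂_3 = (14 − 13) − 0 = 1, and there is no ∂_3, so H_2 = Z.

As a check, the Euler characteristic is 7 − 21 + 14 = 0, which agrees with 1 − 2 + 1 = 0.

H_0 = Z,  H_1 = Z^2,  H_2 = Z.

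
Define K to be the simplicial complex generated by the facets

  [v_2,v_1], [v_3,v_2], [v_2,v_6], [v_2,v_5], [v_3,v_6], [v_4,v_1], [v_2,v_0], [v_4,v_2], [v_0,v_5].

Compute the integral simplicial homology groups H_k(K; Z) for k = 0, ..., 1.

K has 7 vertices, 9 edges.
rank ∂_0 = 0, rank ∂_1 = 6 ⇒ b_0 = 7 − 0 − 6 = 1; all invariant factors of ∂_1 are 1 so no torsion. So H_0 = Z.
rank ∂_1 = 6, rank ∂_2 = 0 ⇒ b_1 = 9 − 6 − 0 = 3. So H_1 = Z^3.

H_0 ≅ Z,  H_1 ≅ Z^3.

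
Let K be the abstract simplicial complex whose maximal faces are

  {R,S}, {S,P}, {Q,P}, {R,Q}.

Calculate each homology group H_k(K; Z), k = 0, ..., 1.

H_0 = Z,  H_1 = Z.

Fix the vertex order P < Q < R < S and write every simplex with vertices in increasing order. Then dim K = 1 and the simplices of K are:

  0-simplices (4): P, Q, R, S
  1-simplices (4): PQ, PS, QR, RS

Hence C_0 ≅ Z^4, C_1 ≅ Z^4.

The boundary map ∂_1: C_1 → C_0 maps an edge to its endpoints' difference, ∂[p,q] = q − p. For instance
  ∂QR = R − Q.
The resulting 4×4 matrix has rank 3, and its Smith normal form has invariant factors (1,1,1).

Now H_k = ker ∂_k / im ∂_{k+1}, so:

  H_0: rank C_0 − rank ∂_1 = 4 − 3 = 1, and the invariant factors of ∂_1 are all 1, so H_0 ≅ Z.
  H_1: rank ker ∂_1 − rank ∂_2 = (4 − 3) − 0 = 1, and there is no ∂_2, so H_1 ≅ Z.

(K is a triangulation of the circle S^1.)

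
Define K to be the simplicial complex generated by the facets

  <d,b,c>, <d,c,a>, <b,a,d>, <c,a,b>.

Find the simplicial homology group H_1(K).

H_1 ≅ 0.

K has 4 vertices, 6 edges, 4 triangles.
rank ∂_1 = 3, rank ∂_2 = 3 ⇒ b_1 = 6 − 3 − 3 = 0; all invariant factors of ∂_2 are 1 so no torsion. So H_1 = 0.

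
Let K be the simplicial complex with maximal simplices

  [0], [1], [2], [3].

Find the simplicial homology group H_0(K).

H_0 = Z^4.

Order the vertices as 0 < 1 < 2 < 3. Listing each simplex with vertices in this order, K has dimension 0 with simplices:

  0-simplices (4): [0], [1], [2], [3]

so the chain groups are C_0 ≅ Z^4.

Computing H_k = (kernel of ∂_k) / (image of ∂_{k+1}):

  H_0: rank C_0 − rank ∂_1 = 4 − 0 = 4, and there is no ∂_1, so H_0 ≅ Z^4.

(K is a triangulation of a set of 4 points.)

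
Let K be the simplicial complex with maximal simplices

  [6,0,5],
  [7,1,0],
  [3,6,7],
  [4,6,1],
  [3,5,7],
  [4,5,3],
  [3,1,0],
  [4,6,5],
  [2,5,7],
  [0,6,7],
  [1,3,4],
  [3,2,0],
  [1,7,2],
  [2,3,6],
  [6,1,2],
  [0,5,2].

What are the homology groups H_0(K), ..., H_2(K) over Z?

We work with the vertex ordering 0 < 1 < 2 < 3 < 4 < 5 < 6 < 7. The simplices of K, each written with vertices in increasing order, are:

  0-simplices (8): [0], [1], [2], [3], [4], [5], [6], [7]
  1-simplices (24): (24 of them)
  2-simplices (16): [0,1,3], [0,1,7], [0,2,3], [0,2,5], [0,5,6], [0,6,7], [1,2,6], [1,2,7], [1,3,4], [1,4,6], [2,3,6], [2,5,7], [3,4,5], [3,5,7], [3,6,7], [4,5,6]

Hence C_0 ≅ Z^8, C_1 ≅ Z^24, C_2 ≅ Z^16.

The boundary map ∂_1: C_1 → C_0 sends each edge [p,q] (with p < q) to q − p.
The 8×24 boundary matrix has rank 7 and Smith normal form diag(1,1,1,1,1,1,1).

The boundary map ∂_2: C_2 → C_1 sends each 2-simplex [p,q,r] to [q,r] − [p,r] + [p,q]. For instance
  ∂[0,5,6] = [5,6] − [0,6] + [0,5],
  ∂[2,5,7] = [5,7] − [2,7] + [2,5].
As a 24×16 matrix over Z this has rank 15, with invariant factors (1,1,1,1,1,1,1,1,1,1,1,1,1,1,1).

Reading off H_k = ker ∂_k / im ∂_{k+1}:

  H_0: rank C_0 − rank ∂_1 = 8 − 7 = 1, and the invariant factors of ∂_1 are all 1, so H_0 = Z.
  H_1: rank ker ∂_1 − rank ∂_2 = (24 − 7) − 15 = 2, and the invariant factors of ∂_2 are all 1, so H_1 = Z^2.
  H_2: rank ker ∂_2 − rank ∂_3 = (16 − 15) − 0 = 1, and there is no ∂_3, so H_2 = Z.

(K is a triangulation of the torus T^2.)

H_0 ≅ Z,  H_1 ≅ Z^2,  H_2 ≅ Z.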